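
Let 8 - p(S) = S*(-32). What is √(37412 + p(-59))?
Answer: 6*√987 ≈ 188.50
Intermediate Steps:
p(S) = 8 + 32*S (p(S) = 8 - S*(-32) = 8 - (-32)*S = 8 + 32*S)
√(37412 + p(-59)) = √(37412 + (8 + 32*(-59))) = √(37412 + (8 - 1888)) = √(37412 - 1880) = √35532 = 6*√987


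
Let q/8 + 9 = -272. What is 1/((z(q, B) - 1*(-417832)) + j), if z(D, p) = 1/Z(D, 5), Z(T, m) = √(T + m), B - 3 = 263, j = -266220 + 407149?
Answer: 1253300923/700295677036404 + I*√2243/700295677036404 ≈ 1.7897e-6 + 6.7629e-14*I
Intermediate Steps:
j = 140929
B = 266 (B = 3 + 263 = 266)
q = -2248 (q = -72 + 8*(-272) = -72 - 2176 = -2248)
z(D, p) = (5 + D)^(-½) (z(D, p) = 1/(√(D + 5)) = 1/(√(5 + D)) = (5 + D)^(-½))
1/((z(q, B) - 1*(-417832)) + j) = 1/(((5 - 2248)^(-½) - 1*(-417832)) + 140929) = 1/(((-2243)^(-½) + 417832) + 140929) = 1/((-I*√2243/2243 + 417832) + 140929) = 1/((417832 - I*√2243/2243) + 140929) = 1/(558761 - I*√2243/2243)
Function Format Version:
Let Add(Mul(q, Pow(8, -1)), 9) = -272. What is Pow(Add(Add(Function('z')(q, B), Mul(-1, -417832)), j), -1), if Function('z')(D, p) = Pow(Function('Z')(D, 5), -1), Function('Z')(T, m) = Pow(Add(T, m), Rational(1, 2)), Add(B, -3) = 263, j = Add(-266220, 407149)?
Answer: Add(Rational(1253300923, 700295677036404), Mul(Rational(1, 700295677036404), I, Pow(2243, Rational(1, 2)))) ≈ Add(1.7897e-6, Mul(6.7629e-14, I))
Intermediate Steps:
j = 140929
B = 266 (B = Add(3, 263) = 266)
q = -2248 (q = Add(-72, Mul(8, -272)) = Add(-72, -2176) = -2248)
Function('z')(D, p) = Pow(Add(5, D), Rational(-1, 2)) (Function('z')(D, p) = Pow(Pow(Add(D, 5), Rational(1, 2)), -1) = Pow(Pow(Add(5, D), Rational(1, 2)), -1) = Pow(Add(5, D), Rational(-1, 2)))
Pow(Add(Add(Function('z')(q, B), Mul(-1, -417832)), j), -1) = Pow(Add(Add(Pow(Add(5, -2248), Rational(-1, 2)), Mul(-1, -417832)), 140929), -1) = Pow(Add(Add(Pow(-2243, Rational(-1, 2)), 417832), 140929), -1) = Pow(Add(Add(Mul(Rational(-1, 2243), I, Pow(2243, Rational(1, 2))), 417832), 140929), -1) = Pow(Add(Add(417832, Mul(Rational(-1, 2243), I, Pow(2243, Rational(1, 2)))), 140929), -1) = Pow(Add(558761, Mul(Rational(-1, 2243), I, Pow(2243, Rational(1, 2)))), -1)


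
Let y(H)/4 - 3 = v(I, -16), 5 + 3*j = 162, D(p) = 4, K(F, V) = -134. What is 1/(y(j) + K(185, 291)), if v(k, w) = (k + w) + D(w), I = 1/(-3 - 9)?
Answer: -3/511 ≈ -0.0058708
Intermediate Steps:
I = -1/12 (I = 1/(-12) = -1/12 ≈ -0.083333)
v(k, w) = 4 + k + w (v(k, w) = (k + w) + 4 = 4 + k + w)
j = 157/3 (j = -5/3 + (1/3)*162 = -5/3 + 54 = 157/3 ≈ 52.333)
y(H) = -109/3 (y(H) = 12 + 4*(4 - 1/12 - 16) = 12 + 4*(-145/12) = 12 - 145/3 = -109/3)
1/(y(j) + K(185, 291)) = 1/(-109/3 - 134) = 1/(-511/3) = -3/511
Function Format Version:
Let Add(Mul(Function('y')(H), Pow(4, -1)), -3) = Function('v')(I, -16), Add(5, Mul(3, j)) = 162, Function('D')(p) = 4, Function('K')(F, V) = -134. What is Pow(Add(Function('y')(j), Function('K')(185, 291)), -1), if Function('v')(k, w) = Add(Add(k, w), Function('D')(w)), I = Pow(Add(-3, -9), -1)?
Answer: Rational(-3, 511) ≈ -0.0058708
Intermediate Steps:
I = Rational(-1, 12) (I = Pow(-12, -1) = Rational(-1, 12) ≈ -0.083333)
Function('v')(k, w) = Add(4, k, w) (Function('v')(k, w) = Add(Add(k, w), 4) = Add(4, k, w))
j = Rational(157, 3) (j = Add(Rational(-5, 3), Mul(Rational(1, 3), 162)) = Add(Rational(-5, 3), 54) = Rational(157, 3) ≈ 52.333)
Function('y')(H) = Rational(-109, 3) (Function('y')(H) = Add(12, Mul(4, Add(4, Rational(-1, 12), -16))) = Add(12, Mul(4, Rational(-145, 12))) = Add(12, Rational(-145, 3)) = Rational(-109, 3))
Pow(Add(Function('y')(j), Function('K')(185, 291)), -1) = Pow(Add(Rational(-109, 3), -134), -1) = Pow(Rational(-511, 3), -1) = Rational(-3, 511)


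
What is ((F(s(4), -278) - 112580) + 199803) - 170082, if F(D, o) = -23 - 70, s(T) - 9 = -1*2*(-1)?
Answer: -82952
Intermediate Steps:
s(T) = 11 (s(T) = 9 - 1*2*(-1) = 9 - 2*(-1) = 9 + 2 = 11)
F(D, o) = -93
((F(s(4), -278) - 112580) + 199803) - 170082 = ((-93 - 112580) + 199803) - 170082 = (-112673 + 199803) - 170082 = 87130 - 170082 = -82952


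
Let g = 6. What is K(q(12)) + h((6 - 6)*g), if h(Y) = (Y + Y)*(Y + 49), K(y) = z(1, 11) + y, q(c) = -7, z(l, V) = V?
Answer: 4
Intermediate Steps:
K(y) = 11 + y
h(Y) = 2*Y*(49 + Y) (h(Y) = (2*Y)*(49 + Y) = 2*Y*(49 + Y))
K(q(12)) + h((6 - 6)*g) = (11 - 7) + 2*((6 - 6)*6)*(49 + (6 - 6)*6) = 4 + 2*(0*6)*(49 + 0*6) = 4 + 2*0*(49 + 0) = 4 + 2*0*49 = 4 + 0 = 4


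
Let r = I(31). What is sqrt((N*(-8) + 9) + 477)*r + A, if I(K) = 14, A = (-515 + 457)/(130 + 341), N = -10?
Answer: -58/471 + 14*sqrt(566) ≈ 332.95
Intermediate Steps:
A = -58/471 ≈ -0.12314
r = 14
sqrt((N*(-8) + 9) + 477)*r + A = sqrt((-10*(-8) + 9) + 477)*14 - 58/471 = sqrt((80 + 9) + 477)*14 - 58/471 = sqrt(89 + 477)*14 - 58/471 = sqrt(566)*14 - 58/471 = 14*sqrt(566) - 58/471 = -58/471 + 14*sqrt(566)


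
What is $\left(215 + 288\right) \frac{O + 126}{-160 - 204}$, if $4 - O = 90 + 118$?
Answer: $\frac{1509}{14} \approx 107.79$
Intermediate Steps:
$O = -204$ ($O = 4 - \left(90 + 118\right) = 4 - 208 = -204$)
$\left(215 + 288\right) \frac{O + 126}{-160 - 204} = \left(215 + 288\right) \frac{-204 + 126}{-160 - 204} = 503 \left(- \frac{78}{-364}\right) = 503 \left(\left(-78\right) \left(- \frac{1}{364}\right)\right) = 503 \cdot \frac{3}{14} = \frac{1509}{14}$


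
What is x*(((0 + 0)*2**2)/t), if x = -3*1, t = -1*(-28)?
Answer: 0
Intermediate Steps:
t = 28
x = -3
x*(((0 + 0)*2**2)/t) = -3*(0 + 0)*2**2/28 = -3*0*4/28 = -0/28 = -3*0 = 0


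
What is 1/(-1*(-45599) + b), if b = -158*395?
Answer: -1/16811 ≈ -5.9485e-5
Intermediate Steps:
b = -62410
1/(-1*(-45599) + b) = 1/(-1*(-45599) - 62410) = 1/(45599 - 62410) = 1/(-16811) = -1/16811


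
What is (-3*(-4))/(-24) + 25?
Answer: 49/2 ≈ 24.500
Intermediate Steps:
(-3*(-4))/(-24) + 25 = -1/24*12 + 25 = -1/2 + 25 = 49/2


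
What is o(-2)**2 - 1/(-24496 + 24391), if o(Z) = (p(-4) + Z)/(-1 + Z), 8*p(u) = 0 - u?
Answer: 109/420 ≈ 0.25952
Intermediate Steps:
p(u) = -u/8 (p(u) = (0 - u)/8 = (-u)/8 = -u/8)
o(Z) = (1/2 + Z)/(-1 + Z) (o(Z) = (-1/8*(-4) + Z)/(-1 + Z) = (1/2 + Z)/(-1 + Z))
o(-2)**2 - 1/(-24496 + 24391) = ((1/2 - 2)/(-1 - 2))**2 - 1/(-24496 + 24391) = (-3/2/(-3))**2 - 1/(-105) = (-1/3*(-3/2))**2 - 1*(-1/105) = (1/2)**2 + 1/105 = 1/4 + 1/105 = 109/420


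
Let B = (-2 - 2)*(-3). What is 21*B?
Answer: 252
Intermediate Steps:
B = 12 (B = -4*(-3) = 12)
21*B = 21*12 = 252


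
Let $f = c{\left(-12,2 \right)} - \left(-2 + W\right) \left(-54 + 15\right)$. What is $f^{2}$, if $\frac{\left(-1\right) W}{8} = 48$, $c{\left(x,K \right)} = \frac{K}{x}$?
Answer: $\frac{8158605625}{36} \approx 2.2663 \cdot 10^{8}$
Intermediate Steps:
$W = -384$ ($W = \left(-8\right) 48 = -384$)
$f = - \frac{90325}{6}$ ($f = \frac{2}{-12} - \left(-2 - 384\right) \left(-54 + 15\right) = 2 \left(- \frac{1}{12}\right) - \left(-386\right) \left(-39\right) = - \frac{1}{6} - 15054 = - \frac{90325}{6} \approx -15054.0$)
$f^{2} = \left(- \frac{90325}{6}\right)^{2} = \frac{8158605625}{36}$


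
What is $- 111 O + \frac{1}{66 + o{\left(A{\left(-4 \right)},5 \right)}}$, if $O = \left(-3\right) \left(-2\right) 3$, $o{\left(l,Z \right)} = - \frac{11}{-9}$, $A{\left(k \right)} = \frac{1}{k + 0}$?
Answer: $- \frac{1208781}{605} \approx -1998.0$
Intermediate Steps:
$A{\left(k \right)} = \frac{1}{k}$
$o{\left(l,Z \right)} = \frac{11}{9}$ ($o{\left(l,Z \right)} = \left(-11\right) \left(- \frac{1}{9}\right) = \frac{11}{9}$)
$O = 18$ ($O = 6 \cdot 3 = 18$)
$- 111 O + \frac{1}{66 + o{\left(A{\left(-4 \right)},5 \right)}} = \left(-111\right) 18 + \frac{1}{66 + \frac{11}{9}} = -1998 + \frac{1}{\frac{605}{9}} = -1998 + \frac{9}{605} = - \frac{1208781}{605}$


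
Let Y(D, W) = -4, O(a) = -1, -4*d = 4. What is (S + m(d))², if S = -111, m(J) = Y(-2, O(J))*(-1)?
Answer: 11449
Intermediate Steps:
d = -1 (d = -¼*4 = -1)
m(J) = 4 (m(J) = -4*(-1) = 4)
(S + m(d))² = (-111 + 4)² = (-107)² = 11449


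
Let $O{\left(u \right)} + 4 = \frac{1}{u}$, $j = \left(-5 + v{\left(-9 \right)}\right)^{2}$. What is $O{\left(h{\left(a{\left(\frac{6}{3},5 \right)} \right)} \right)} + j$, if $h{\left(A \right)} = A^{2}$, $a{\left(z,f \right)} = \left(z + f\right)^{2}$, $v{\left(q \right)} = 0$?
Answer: $\frac{50422}{2401} \approx 21.0$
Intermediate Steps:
$a{\left(z,f \right)} = \left(f + z\right)^{2}$
$j = 25$ ($j = \left(-5 + 0\right)^{2} = \left(-5\right)^{2} = 25$)
$O{\left(u \right)} = -4 + \frac{1}{u}$
$O{\left(h{\left(a{\left(\frac{6}{3},5 \right)} \right)} \right)} + j = \left(-4 + \frac{1}{\left(\left(5 + \frac{6}{3}\right)^{2}\right)^{2}}\right) + 25 = \left(-4 + \frac{1}{\left(\left(5 + 6 \cdot \frac{1}{3}\right)^{2}\right)^{2}}\right) + 25 = \left(-4 + \frac{1}{\left(\left(5 + 2\right)^{2}\right)^{2}}\right) + 25 = \left(-4 + \frac{1}{\left(7^{2}\right)^{2}}\right) + 25 = \left(-4 + \frac{1}{49^{2}}\right) + 25 = \left(-4 + \frac{1}{2401}\right) + 25 = - \frac{9603}{2401} + 25 = \frac{50422}{2401}$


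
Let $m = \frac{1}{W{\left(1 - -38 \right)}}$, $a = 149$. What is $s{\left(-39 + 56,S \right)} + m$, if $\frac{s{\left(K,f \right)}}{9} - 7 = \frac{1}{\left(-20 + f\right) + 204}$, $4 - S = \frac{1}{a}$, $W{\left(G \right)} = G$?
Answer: $\frac{22967779}{364143} \approx 63.073$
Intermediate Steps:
$m = \frac{1}{39}$ ($m = \frac{1}{1 - -38} = \frac{1}{1 + 38} = \frac{1}{39} \approx 0.025641$)
$S = \frac{595}{149}$ ($S = 4 - \frac{1}{149} = \frac{595}{149} \approx 3.9933$)
$s{\left(K,f \right)} = 63 + \frac{9}{184 + f}$ ($s{\left(K,f \right)} = 63 + \frac{9}{\left(-20 + f\right) + 204} = 63 + \frac{9}{184 + f}$)
$s{\left(-39 + 56,S \right)} + m = \frac{9 \left(1289 + 7 \cdot \frac{595}{149}\right)}{184 + \frac{595}{149}} + \frac{1}{39} = \frac{9 \left(1289 + \frac{4165}{149}\right)}{\frac{28011}{149}} + \frac{1}{39} = 9 \cdot \frac{149}{28011} \cdot \frac{196226}{149} + \frac{1}{39} = \frac{588678}{9337} + \frac{1}{39} = \frac{22967779}{364143}$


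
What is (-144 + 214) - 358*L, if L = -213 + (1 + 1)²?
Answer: 74892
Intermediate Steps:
L = -209 (L = -213 + 2² = -213 + 4 = -209)
(-144 + 214) - 358*L = (-144 + 214) - 358*(-209) = 70 + 74822 = 74892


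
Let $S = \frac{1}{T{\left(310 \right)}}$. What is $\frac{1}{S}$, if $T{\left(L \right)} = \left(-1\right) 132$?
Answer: $-132$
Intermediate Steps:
$T{\left(L \right)} = -132$
$S = - \frac{1}{132}$ ($S = \frac{1}{-132} = - \frac{1}{132} \approx -0.0075758$)
$\frac{1}{S} = \frac{1}{- \frac{1}{132}} = -132$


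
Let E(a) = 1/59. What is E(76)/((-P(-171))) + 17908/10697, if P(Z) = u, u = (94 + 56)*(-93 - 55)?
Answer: 23455909097/14010930600 ≈ 1.6741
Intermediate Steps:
E(a) = 1/59
u = -22200 (u = 150*(-148) = -22200)
P(Z) = -22200
E(76)/((-P(-171))) + 17908/10697 = 1/(59*((-1*(-22200)))) + 17908/10697 = (1/59)/22200 + 17908*(1/10697) = (1/59)*(1/22200) + 17908/10697 = 1/1309800 + 17908/10697 = 23455909097/14010930600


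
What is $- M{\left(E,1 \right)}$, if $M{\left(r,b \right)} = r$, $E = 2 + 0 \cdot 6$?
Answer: $-2$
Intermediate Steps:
$E = 2$ ($E = 2 + 0 = 2$)
$- M{\left(E,1 \right)} = \left(-1\right) 2 = -2$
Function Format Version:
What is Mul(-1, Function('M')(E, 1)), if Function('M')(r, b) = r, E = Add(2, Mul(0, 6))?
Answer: -2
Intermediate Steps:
E = 2 (E = Add(2, 0) = 2)
Mul(-1, Function('M')(E, 1)) = Mul(-1, 2) = -2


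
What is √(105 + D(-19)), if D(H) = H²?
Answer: √466 ≈ 21.587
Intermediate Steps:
√(105 + D(-19)) = √(105 + (-19)²) = √(105 + 361) = √466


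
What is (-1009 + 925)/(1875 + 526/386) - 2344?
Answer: -60633406/25867 ≈ -2344.0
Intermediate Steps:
(-1009 + 925)/(1875 + 526/386) - 2344 = -84/(1875 + 526*(1/386)) - 2344 = -84/(1875 + 263/193) - 2344 = -84/362138/193 - 2344 = -84*193/362138 - 2344 = -1158/25867 - 2344 = -60633406/25867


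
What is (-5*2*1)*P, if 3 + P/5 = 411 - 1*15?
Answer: -19650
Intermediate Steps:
P = 1965 (P = -15 + 5*(411 - 1*15) = -15 + 5*(411 - 15) = -15 + 5*396 = -15 + 1980 = 1965)
(-5*2*1)*P = (-5*2*1)*1965 = -10*1*1965 = -10*1965 = -19650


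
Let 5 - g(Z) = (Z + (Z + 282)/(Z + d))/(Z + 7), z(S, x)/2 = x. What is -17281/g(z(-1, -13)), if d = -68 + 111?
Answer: -5581763/1429 ≈ -3906.1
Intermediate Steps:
d = 43
z(S, x) = 2*x
g(Z) = 5 - (Z + (282 + Z)/(43 + Z))/(7 + Z) (g(Z) = 5 - (Z + (Z + 282)/(Z + 43))/(Z + 7) = 5 - (Z + (282 + Z)/(43 + Z))/(7 + Z))
-17281/g(z(-1, -13)) = -17281*(301 + (2*(-13))² + 50*(2*(-13)))/(1223 + 4*(2*(-13))² + 206*(2*(-13))) = -17281*(301 + (-26)² + 50*(-26))/(1223 + 4*(-26)² + 206*(-26)) = -17281*(301 + 676 - 1300)/(1223 + 4*676 - 5356) = -17281*(-323/(1223 + 2704 - 5356)) = -17281/((-1/323*(-1429))) = -17281/1429/323 = -17281*323/1429 = -5581763/1429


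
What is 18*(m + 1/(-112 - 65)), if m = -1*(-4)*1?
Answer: 4242/59 ≈ 71.898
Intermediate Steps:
m = 4 (m = 4*1 = 4)
18*(m + 1/(-112 - 65)) = 18*(4 + 1/(-112 - 65)) = 18*(4 + 1/(-177)) = 18*(4 - 1/177) = 18*(707/177) = 4242/59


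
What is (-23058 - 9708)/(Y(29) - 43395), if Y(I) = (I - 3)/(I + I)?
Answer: 475107/629221 ≈ 0.75507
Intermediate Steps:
Y(I) = (-3 + I)/(2*I) (Y(I) = (-3 + I)/((2*I)) = (-3 + I)*(1/(2*I)) = (-3 + I)/(2*I))
(-23058 - 9708)/(Y(29) - 43395) = (-23058 - 9708)/((½)*(-3 + 29)/29 - 43395) = -32766/((½)*(1/29)*26 - 43395) = -32766/(13/29 - 43395) = -32766/(-1258442/29) = -32766*(-29/1258442) = 475107/629221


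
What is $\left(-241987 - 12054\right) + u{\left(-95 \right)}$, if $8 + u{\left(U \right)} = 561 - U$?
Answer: $-253393$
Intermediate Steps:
$u{\left(U \right)} = 553 - U$ ($u{\left(U \right)} = -8 - \left(-561 + U\right) = 553 - U$)
$\left(-241987 - 12054\right) + u{\left(-95 \right)} = \left(-241987 - 12054\right) + \left(553 - -95\right) = -254041 + \left(553 + 95\right) = -254041 + 648 = -253393$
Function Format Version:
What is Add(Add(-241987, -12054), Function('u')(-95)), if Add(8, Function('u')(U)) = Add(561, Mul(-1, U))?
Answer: -253393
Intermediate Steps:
Function('u')(U) = Add(553, Mul(-1, U)) (Function('u')(U) = Add(-8, Add(561, Mul(-1, U))) = Add(553, Mul(-1, U)))
Add(Add(-241987, -12054), Function('u')(-95)) = Add(Add(-241987, -12054), Add(553, Mul(-1, -95))) = Add(-254041, Add(553, 95)) = Add(-254041, 648) = -253393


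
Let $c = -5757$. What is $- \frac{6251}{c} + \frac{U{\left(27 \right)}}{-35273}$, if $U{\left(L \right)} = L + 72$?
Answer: $\frac{11574820}{10687719} \approx 1.083$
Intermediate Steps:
$U{\left(L \right)} = 72 + L$
$- \frac{6251}{c} + \frac{U{\left(27 \right)}}{-35273} = - \frac{6251}{-5757} + \frac{72 + 27}{-35273} = \left(-6251\right) \left(- \frac{1}{5757}\right) + 99 \left(- \frac{1}{35273}\right) = \frac{329}{303} - \frac{99}{35273} = \frac{11574820}{10687719}$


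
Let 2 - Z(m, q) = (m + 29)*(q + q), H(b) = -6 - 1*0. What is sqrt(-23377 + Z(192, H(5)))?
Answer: I*sqrt(20723) ≈ 143.95*I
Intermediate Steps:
H(b) = -6 (H(b) = -6 + 0 = -6)
Z(m, q) = 2 - 2*q*(29 + m) (Z(m, q) = 2 - (m + 29)*(q + q) = 2 - (29 + m)*2*q = 2 - 2*q*(29 + m))
sqrt(-23377 + Z(192, H(5))) = sqrt(-23377 + (2 - 58*(-6) - 2*192*(-6))) = sqrt(-23377 + (2 + 348 + 2304)) = sqrt(-23377 + 2654) = sqrt(-20723) = I*sqrt(20723)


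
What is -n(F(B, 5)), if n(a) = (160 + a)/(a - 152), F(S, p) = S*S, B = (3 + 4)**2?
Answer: -197/173 ≈ -1.1387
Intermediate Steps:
B = 49 (B = 7**2 = 49)
F(S, p) = S**2
n(a) = (160 + a)/(-152 + a)
-n(F(B, 5)) = -(160 + 49**2)/(-152 + 49**2) = -(160 + 2401)/(-152 + 2401) = -2561/2249 = -1*197/173 = -197/173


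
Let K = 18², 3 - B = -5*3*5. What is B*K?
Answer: 25272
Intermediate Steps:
B = 78 (B = 3 - (-5*3)*5 = 3 - (-15)*5 = 3 - 1*(-75) = 3 + 75 = 78)
K = 324
B*K = 78*324 = 25272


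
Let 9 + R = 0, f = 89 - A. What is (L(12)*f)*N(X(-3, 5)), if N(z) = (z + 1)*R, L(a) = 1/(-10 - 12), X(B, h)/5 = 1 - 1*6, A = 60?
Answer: -3132/11 ≈ -284.73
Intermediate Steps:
X(B, h) = -25 (X(B, h) = 5*(1 - 1*6) = 5*(1 - 6) = 5*(-5) = -25)
f = 29 (f = 89 - 1*60 = 89 - 60 = 29)
R = -9 (R = -9 + 0 = -9)
L(a) = -1/22 (L(a) = 1/(-22) = -1/22)
N(z) = -9 - 9*z (N(z) = (z + 1)*(-9) = (1 + z)*(-9) = -9 - 9*z)
(L(12)*f)*N(X(-3, 5)) = (-1/22*29)*(-9 - 9*(-25)) = -29*(-9 + 225)/22 = -29/22*216 = -3132/11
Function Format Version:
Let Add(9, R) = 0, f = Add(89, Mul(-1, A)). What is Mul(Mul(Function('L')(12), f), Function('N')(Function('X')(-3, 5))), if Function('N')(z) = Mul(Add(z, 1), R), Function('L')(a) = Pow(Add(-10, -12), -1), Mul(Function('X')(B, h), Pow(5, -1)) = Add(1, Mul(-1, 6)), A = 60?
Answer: Rational(-3132, 11) ≈ -284.73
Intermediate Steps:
Function('X')(B, h) = -25 (Function('X')(B, h) = Mul(5, Add(1, Mul(-1, 6))) = Mul(5, Add(1, -6)) = Mul(5, -5) = -25)
f = 29 (f = Add(89, Mul(-1, 60)) = Add(89, -60) = 29)
R = -9 (R = Add(-9, 0) = -9)
Function('L')(a) = Rational(-1, 22) (Function('L')(a) = Pow(-22, -1) = Rational(-1, 22))
Function('N')(z) = Add(-9, Mul(-9, z)) (Function('N')(z) = Mul(Add(z, 1), -9) = Mul(Add(1, z), -9) = Add(-9, Mul(-9, z)))
Mul(Mul(Function('L')(12), f), Function('N')(Function('X')(-3, 5))) = Mul(Mul(Rational(-1, 22), 29), Add(-9, Mul(-9, -25))) = Mul(Rational(-29, 22), Add(-9, 225)) = Mul(Rational(-29, 22), 216) = Rational(-3132, 11)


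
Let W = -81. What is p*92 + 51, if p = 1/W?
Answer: 4039/81 ≈ 49.864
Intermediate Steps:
p = -1/81 (p = 1/(-81) = -1/81 ≈ -0.012346)
p*92 + 51 = -1/81*92 + 51 = -92/81 + 51 = 4039/81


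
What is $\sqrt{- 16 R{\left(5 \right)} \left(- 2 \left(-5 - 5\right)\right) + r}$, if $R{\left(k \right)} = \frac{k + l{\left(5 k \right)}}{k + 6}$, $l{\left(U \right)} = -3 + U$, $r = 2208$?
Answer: $\frac{4 \sqrt{10758}}{11} \approx 37.717$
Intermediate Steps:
$R{\left(k \right)} = \frac{-3 + 6 k}{6 + k}$ ($R{\left(k \right)} = \frac{k + \left(-3 + 5 k\right)}{k + 6} = \frac{-3 + 6 k}{6 + k}$)
$\sqrt{- 16 R{\left(5 \right)} \left(- 2 \left(-5 - 5\right)\right) + r} = \sqrt{- 16 \frac{3 \left(-1 + 2 \cdot 5\right)}{6 + 5} \left(- 2 \left(-5 - 5\right)\right) + 2208} = \sqrt{- 16 \frac{3 \left(-1 + 10\right)}{11} \left(\left(-2\right) \left(-10\right)\right) + 2208} = \sqrt{- 16 \cdot 3 \cdot \frac{1}{11} \cdot 9 \cdot 20 + 2208} = \sqrt{\left(-16\right) \frac{27}{11} \cdot 20 + 2208} = \sqrt{\left(- \frac{432}{11}\right) 20 + 2208} = \sqrt{- \frac{8640}{11} + 2208} = \sqrt{\frac{15648}{11}} = \frac{4 \sqrt{10758}}{11}$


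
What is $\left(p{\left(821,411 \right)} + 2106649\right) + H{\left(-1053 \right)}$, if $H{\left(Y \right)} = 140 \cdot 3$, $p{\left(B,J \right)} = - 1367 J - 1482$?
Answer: $1543750$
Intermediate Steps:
$p{\left(B,J \right)} = -1482 - 1367 J$
$H{\left(Y \right)} = 420$
$\left(p{\left(821,411 \right)} + 2106649\right) + H{\left(-1053 \right)} = \left(\left(-1482 - 561837\right) + 2106649\right) + 420 = \left(-563319 + 2106649\right) + 420 = 1543330 + 420 = 1543750$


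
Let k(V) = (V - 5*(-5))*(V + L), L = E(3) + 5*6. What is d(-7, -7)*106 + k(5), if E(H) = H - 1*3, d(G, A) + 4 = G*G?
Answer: 5820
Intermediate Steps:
d(G, A) = -4 + G**2 (d(G, A) = -4 + G*G = -4 + G**2)
E(H) = -3 + H (E(H) = H - 3 = -3 + H)
L = 30 (L = (-3 + 3) + 5*6 = 0 + 30 = 30)
k(V) = (25 + V)*(30 + V) (k(V) = (V - 5*(-5))*(V + 30) = (V + 25)*(30 + V) = (25 + V)*(30 + V))
d(-7, -7)*106 + k(5) = (-4 + (-7)**2)*106 + (750 + 5**2 + 55*5) = (-4 + 49)*106 + (750 + 25 + 275) = 45*106 + 1050 = 4770 + 1050 = 5820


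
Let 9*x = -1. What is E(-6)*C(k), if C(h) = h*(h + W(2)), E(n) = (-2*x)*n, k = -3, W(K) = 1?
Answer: -8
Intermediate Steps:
x = -⅑ (x = (⅑)*(-1) = -⅑ ≈ -0.11111)
E(n) = 2*n/9 (E(n) = (-2*(-⅑))*n = 2*n/9)
C(h) = h*(1 + h) (C(h) = h*(h + 1) = h*(1 + h))
E(-6)*C(k) = ((2/9)*(-6))*(-3*(1 - 3)) = -(-4)*(-2) = -4/3*6 = -8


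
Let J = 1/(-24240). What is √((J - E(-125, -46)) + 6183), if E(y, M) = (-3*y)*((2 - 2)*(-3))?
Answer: √227062017285/6060 ≈ 78.632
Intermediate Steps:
E(y, M) = 0 (E(y, M) = (-3*y)*(0*(-3)) = -3*y*0 = 0)
J = -1/24240 ≈ -4.1254e-5
√((J - E(-125, -46)) + 6183) = √((-1/24240 - 1*0) + 6183) = √((-1/24240 + 0) + 6183) = √(-1/24240 + 6183) = √(149875919/24240) = √227062017285/6060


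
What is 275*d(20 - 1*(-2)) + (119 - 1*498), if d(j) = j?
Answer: 5671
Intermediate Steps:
275*d(20 - 1*(-2)) + (119 - 1*498) = 275*(20 - 1*(-2)) + (119 - 1*498) = 275*(20 + 2) + (119 - 498) = 275*22 - 379 = 6050 - 379 = 5671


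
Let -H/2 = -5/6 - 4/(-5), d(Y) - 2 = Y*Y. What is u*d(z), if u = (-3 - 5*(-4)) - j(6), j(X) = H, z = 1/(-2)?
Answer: 381/10 ≈ 38.100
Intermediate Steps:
z = -½ ≈ -0.50000
d(Y) = 2 + Y² (d(Y) = 2 + Y*Y = 2 + Y²)
H = 1/15 (H = -2*(-5/6 - 4/(-5)) = -2*(-5*⅙ - 4*(-⅕)) = -2*(-⅚ + ⅘) = -2*(-1/30) = 1/15 ≈ 0.066667)
j(X) = 1/15
u = 254/15 (u = (-3 - 5*(-4)) - 1*1/15 = (-3 + 20) - 1/15 = 17 - 1/15 = 254/15 ≈ 16.933)
u*d(z) = 254*(2 + (-½)²)/15 = 254*(2 + ¼)/15 = (254/15)*(9/4) = 381/10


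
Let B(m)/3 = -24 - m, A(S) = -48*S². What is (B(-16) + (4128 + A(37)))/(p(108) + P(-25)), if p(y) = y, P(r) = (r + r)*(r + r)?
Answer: -7701/326 ≈ -23.623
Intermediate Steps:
B(m) = -72 - 3*m (B(m) = 3*(-24 - m) = -72 - 3*m)
P(r) = 4*r² (P(r) = (2*r)*(2*r) = 4*r²)
(B(-16) + (4128 + A(37)))/(p(108) + P(-25)) = ((-72 - 3*(-16)) + (4128 - 48*37²))/(108 + 4*(-25)²) = ((-72 + 48) + (4128 - 48*1369))/(108 + 4*625) = (-24 + (4128 - 65712))/(108 + 2500) = (-24 - 61584)/2608 = -61608*1/2608 = -7701/326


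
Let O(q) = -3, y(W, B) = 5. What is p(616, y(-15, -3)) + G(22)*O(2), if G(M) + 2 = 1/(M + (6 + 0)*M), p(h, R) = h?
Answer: 95785/154 ≈ 621.98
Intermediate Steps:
G(M) = -2 + 1/(7*M) (G(M) = -2 + 1/(M + (6 + 0)*M) = -2 + 1/(M + 6*M) = -2 + 1/(7*M))
p(616, y(-15, -3)) + G(22)*O(2) = 616 + (-2 + (⅐)/22)*(-3) = 616 + (-2 + (⅐)*(1/22))*(-3) = 616 + (-2 + 1/154)*(-3) = 616 - 307/154*(-3) = 616 + 921/154 = 95785/154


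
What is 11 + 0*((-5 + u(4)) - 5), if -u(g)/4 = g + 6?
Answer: 11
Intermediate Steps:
u(g) = -24 - 4*g (u(g) = -4*(g + 6) = -4*(6 + g) = -24 - 4*g)
11 + 0*((-5 + u(4)) - 5) = 11 + 0*((-5 + (-24 - 4*4)) - 5) = 11 + 0*((-5 + (-24 - 16)) - 5) = 11 + 0*((-5 - 40) - 5) = 11 + 0*(-45 - 5) = 11 + 0*(-50) = 11 + 0 = 11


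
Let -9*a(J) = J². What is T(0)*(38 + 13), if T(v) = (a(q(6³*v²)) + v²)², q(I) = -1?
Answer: 17/27 ≈ 0.62963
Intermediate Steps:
a(J) = -J²/9
T(v) = (-⅑ + v²)² (T(v) = (-⅑*(-1)² + v²)² = (-⅑*1 + v²)² = (-⅑ + v²)²)
T(0)*(38 + 13) = ((-1 + 9*0²)²/81)*(38 + 13) = ((-1 + 9*0)²/81)*51 = ((-1 + 0)²/81)*51 = ((1/81)*(-1)²)*51 = ((1/81)*1)*51 = (1/81)*51 = 17/27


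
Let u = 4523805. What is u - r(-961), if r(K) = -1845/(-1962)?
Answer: 986189285/218 ≈ 4.5238e+6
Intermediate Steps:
r(K) = 205/218 (r(K) = -1845*(-1/1962) = 205/218)
u - r(-961) = 4523805 - 1*205/218 = 4523805 - 205/218 = 986189285/218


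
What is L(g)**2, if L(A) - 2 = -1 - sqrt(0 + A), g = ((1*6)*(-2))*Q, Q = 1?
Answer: (1 - 2*I*sqrt(3))**2 ≈ -11.0 - 6.9282*I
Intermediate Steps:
g = -12 (g = ((1*6)*(-2))*1 = (6*(-2))*1 = -12*1 = -12)
L(A) = 1 - sqrt(A) (L(A) = 2 + (-1 - sqrt(0 + A)) = 2 + (-1 - sqrt(A)) = 1 - sqrt(A))
L(g)**2 = (1 - sqrt(-12))**2 = (1 - 2*I*sqrt(3))**2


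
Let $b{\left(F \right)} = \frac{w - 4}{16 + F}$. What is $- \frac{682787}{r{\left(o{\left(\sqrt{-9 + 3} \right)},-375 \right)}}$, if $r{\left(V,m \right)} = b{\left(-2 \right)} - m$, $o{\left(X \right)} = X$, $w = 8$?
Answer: $- \frac{4779509}{2627} \approx -1819.4$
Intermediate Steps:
$b{\left(F \right)} = \frac{4}{16 + F}$ ($b{\left(F \right)} = \frac{8 - 4}{16 + F} = \frac{4}{16 + F}$)
$r{\left(V,m \right)} = \frac{2}{7} - m$ ($r{\left(V,m \right)} = \frac{4}{16 - 2} - m = \frac{4}{14} - m = 4 \cdot \frac{1}{14} - m = \frac{2}{7} - m$)
$- \frac{682787}{r{\left(o{\left(\sqrt{-9 + 3} \right)},-375 \right)}} = - \frac{682787}{\frac{2}{7} - -375} = - \frac{682787}{\frac{2}{7} + 375} = - \frac{682787}{\frac{2627}{7}} = \left(-682787\right) \frac{7}{2627} = - \frac{4779509}{2627}$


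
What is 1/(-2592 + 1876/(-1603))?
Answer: -229/593836 ≈ -0.00038563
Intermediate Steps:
1/(-2592 + 1876/(-1603)) = 1/(-2592 + 1876*(-1/1603)) = 1/(-2592 - 268/229) = 1/(-593836/229) = -229/593836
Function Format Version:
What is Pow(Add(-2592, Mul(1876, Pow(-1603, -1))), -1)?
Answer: Rational(-229, 593836) ≈ -0.00038563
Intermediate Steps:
Pow(Add(-2592, Mul(1876, Pow(-1603, -1))), -1) = Pow(Add(-2592, Mul(1876, Rational(-1, 1603))), -1) = Pow(Add(-2592, Rational(-268, 229)), -1) = Pow(Rational(-593836, 229), -1) = Rational(-229, 593836)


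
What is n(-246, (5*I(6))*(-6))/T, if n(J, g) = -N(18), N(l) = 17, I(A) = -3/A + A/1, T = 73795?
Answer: -17/73795 ≈ -0.00023037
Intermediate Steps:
I(A) = A - 3/A (I(A) = -3/A + A*1 = -3/A + A = A - 3/A)
n(J, g) = -17 (n(J, g) = -1*17 = -17)
n(-246, (5*I(6))*(-6))/T = -17/73795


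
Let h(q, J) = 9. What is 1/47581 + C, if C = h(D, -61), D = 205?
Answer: 428230/47581 ≈ 9.0000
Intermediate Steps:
C = 9
1/47581 + C = 1/47581 + 9 = 428230/47581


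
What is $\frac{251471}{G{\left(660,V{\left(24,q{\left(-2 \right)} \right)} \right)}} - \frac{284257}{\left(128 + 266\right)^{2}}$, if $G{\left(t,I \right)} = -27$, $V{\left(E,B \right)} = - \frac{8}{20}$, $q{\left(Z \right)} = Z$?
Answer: $- \frac{39045027095}{4191372} \approx -9315.6$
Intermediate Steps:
$V{\left(E,B \right)} = - \frac{2}{5}$ ($V{\left(E,B \right)} = \left(-8\right) \frac{1}{20} = - \frac{2}{5}$)
$\frac{251471}{G{\left(660,V{\left(24,q{\left(-2 \right)} \right)} \right)}} - \frac{284257}{\left(128 + 266\right)^{2}} = \frac{251471}{-27} - \frac{284257}{\left(128 + 266\right)^{2}} = 251471 \left(- \frac{1}{27}\right) - \frac{284257}{394^{2}} = - \frac{251471}{27} - \frac{284257}{155236} = - \frac{39045027095}{4191372}$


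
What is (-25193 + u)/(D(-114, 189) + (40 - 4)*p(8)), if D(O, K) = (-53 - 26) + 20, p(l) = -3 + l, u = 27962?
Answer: 2769/121 ≈ 22.884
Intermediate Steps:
D(O, K) = -59 (D(O, K) = -79 + 20 = -59)
(-25193 + u)/(D(-114, 189) + (40 - 4)*p(8)) = (-25193 + 27962)/(-59 + (40 - 4)*(-3 + 8)) = 2769/(-59 + 36*5) = 2769/(-59 + 180) = 2769/121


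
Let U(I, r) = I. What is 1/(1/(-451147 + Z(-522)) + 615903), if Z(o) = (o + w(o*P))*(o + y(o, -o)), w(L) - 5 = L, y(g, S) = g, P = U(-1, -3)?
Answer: 456367/281077804400 ≈ 1.6236e-6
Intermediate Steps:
P = -1
w(L) = 5 + L
Z(o) = 10*o (Z(o) = (o + (5 + o*(-1)))*(o + o) = (o + (5 - o))*(2*o) = 5*(2*o) = 10*o)
1/(1/(-451147 + Z(-522)) + 615903) = 1/(1/(-451147 + 10*(-522)) + 615903) = 1/(1/(-451147 - 5220) + 615903) = 1/(1/(-456367) + 615903) = 1/(-1/456367 + 615903) = 1/(281077804400/456367) = 456367/281077804400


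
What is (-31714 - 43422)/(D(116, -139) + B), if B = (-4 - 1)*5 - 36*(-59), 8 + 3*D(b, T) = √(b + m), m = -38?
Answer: -1417590912/39551443 + 225408*√78/39551443 ≈ -35.791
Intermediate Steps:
D(b, T) = -8/3 + √(-38 + b)/3 (D(b, T) = -8/3 + √(b - 38)/3 = -8/3 + √(-38 + b)/3)
B = 2099 (B = -5*5 + 2124 = -25 + 2124 = 2099)
(-31714 - 43422)/(D(116, -139) + B) = (-31714 - 43422)/((-8/3 + √(-38 + 116)/3) + 2099) = -75136/((-8/3 + √78/3) + 2099) = -75136/(6289/3 + √78/3)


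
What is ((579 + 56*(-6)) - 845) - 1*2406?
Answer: -3008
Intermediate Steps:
((579 + 56*(-6)) - 845) - 1*2406 = ((579 - 336) - 845) - 2406 = (243 - 845) - 2406 = -602 - 2406 = -3008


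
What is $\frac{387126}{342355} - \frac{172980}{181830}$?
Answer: $\frac{372351756}{2075013655} \approx 0.17945$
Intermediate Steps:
$\frac{387126}{342355} - \frac{172980}{181830} = 387126 \cdot \frac{1}{342355} - \frac{5766}{6061} = \frac{387126}{342355} - \frac{5766}{6061} = \frac{372351756}{2075013655}$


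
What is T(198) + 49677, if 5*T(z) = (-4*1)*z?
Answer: 247593/5 ≈ 49519.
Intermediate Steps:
T(z) = -4*z/5 (T(z) = ((-4*1)*z)/5 = (-4*z)/5 = -4*z/5)
T(198) + 49677 = -⅘*198 + 49677 = -792/5 + 49677 = 247593/5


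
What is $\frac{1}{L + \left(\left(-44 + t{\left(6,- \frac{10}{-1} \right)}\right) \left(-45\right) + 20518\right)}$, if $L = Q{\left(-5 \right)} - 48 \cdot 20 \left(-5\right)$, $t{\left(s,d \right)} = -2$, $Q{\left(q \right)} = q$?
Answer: $\frac{1}{27383} \approx 3.6519 \cdot 10^{-5}$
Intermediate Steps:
$L = 4795$ ($L = -5 - 48 \cdot 20 \left(-5\right) = -5 - -4800 = -5 + 4800 = 4795$)
$\frac{1}{L + \left(\left(-44 + t{\left(6,- \frac{10}{-1} \right)}\right) \left(-45\right) + 20518\right)} = \frac{1}{4795 + \left(\left(-44 - 2\right) \left(-45\right) + 20518\right)} = \frac{1}{4795 + \left(\left(-46\right) \left(-45\right) + 20518\right)} = \frac{1}{4795 + \left(2070 + 20518\right)} = \frac{1}{4795 + 22588} = \frac{1}{27383}$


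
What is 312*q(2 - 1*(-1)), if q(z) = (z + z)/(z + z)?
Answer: 312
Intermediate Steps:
q(z) = 1 (q(z) = (2*z)/((2*z)) = (2*z)*(1/(2*z)) = 1)
312*q(2 - 1*(-1)) = 312*1 = 312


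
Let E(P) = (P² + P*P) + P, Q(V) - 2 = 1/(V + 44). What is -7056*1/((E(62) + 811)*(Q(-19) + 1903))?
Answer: -12600/29123299 ≈ -0.00043264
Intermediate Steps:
Q(V) = 2 + 1/(44 + V) (Q(V) = 2 + 1/(V + 44) = 2 + 1/(44 + V))
E(P) = P + 2*P² (E(P) = (P² + P²) + P = 2*P² + P = P + 2*P²)
-7056*1/((E(62) + 811)*(Q(-19) + 1903)) = -7056*1/((62*(1 + 2*62) + 811)*((89 + 2*(-19))/(44 - 19) + 1903)) = -7056*1/((62*(1 + 124) + 811)*((89 - 38)/25 + 1903)) = -7056*1/((62*125 + 811)*((1/25)*51 + 1903)) = -7056*1/((7750 + 811)*(51/25 + 1903)) = -7056/((47626/25)*8561) = -7056/407726186/25 = -7056*25/407726186 = -12600/29123299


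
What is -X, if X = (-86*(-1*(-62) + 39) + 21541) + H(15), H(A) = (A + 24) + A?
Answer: -12909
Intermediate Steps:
H(A) = 24 + 2*A (H(A) = (24 + A) + A = 24 + 2*A)
X = 12909 (X = (-86*(-1*(-62) + 39) + 21541) + (24 + 2*15) = (-86*(62 + 39) + 21541) + (24 + 30) = (-86*101 + 21541) + 54 = (-8686 + 21541) + 54 = 12855 + 54 = 12909)
-X = -1*12909 = -12909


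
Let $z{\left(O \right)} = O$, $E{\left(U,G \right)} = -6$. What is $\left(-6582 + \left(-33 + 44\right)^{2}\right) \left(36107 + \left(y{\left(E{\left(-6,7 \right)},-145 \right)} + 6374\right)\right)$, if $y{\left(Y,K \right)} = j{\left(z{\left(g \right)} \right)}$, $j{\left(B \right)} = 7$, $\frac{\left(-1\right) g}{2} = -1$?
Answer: $-274514968$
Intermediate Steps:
$g = 2$ ($g = \left(-2\right) \left(-1\right) = 2$)
$y{\left(Y,K \right)} = 7$
$\left(-6582 + \left(-33 + 44\right)^{2}\right) \left(36107 + \left(y{\left(E{\left(-6,7 \right)},-145 \right)} + 6374\right)\right) = \left(-6582 + \left(-33 + 44\right)^{2}\right) \left(36107 + \left(7 + 6374\right)\right) = \left(-6582 + 11^{2}\right) \left(36107 + 6381\right) = \left(-6582 + 121\right) 42488 = \left(-6461\right) 42488 = -274514968$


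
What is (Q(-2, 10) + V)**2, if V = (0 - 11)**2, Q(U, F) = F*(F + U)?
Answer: 40401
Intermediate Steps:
V = 121 (V = (-11)**2 = 121)
(Q(-2, 10) + V)**2 = (10*(10 - 2) + 121)**2 = (10*8 + 121)**2 = (80 + 121)**2 = 201**2 = 40401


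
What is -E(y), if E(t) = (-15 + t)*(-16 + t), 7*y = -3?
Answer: -12420/49 ≈ -253.47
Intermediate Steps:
y = -3/7 (y = (1/7)*(-3) = -3/7 ≈ -0.42857)
E(t) = (-16 + t)*(-15 + t)
-E(y) = -(240 + (-3/7)**2 - 31*(-3/7)) = -(240 + 9/49 + 93/7) = -1*12420/49 = -12420/49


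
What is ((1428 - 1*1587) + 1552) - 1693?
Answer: -300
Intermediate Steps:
((1428 - 1*1587) + 1552) - 1693 = ((1428 - 1587) + 1552) - 1693 = (-159 + 1552) - 1693 = 1393 - 1693 = -300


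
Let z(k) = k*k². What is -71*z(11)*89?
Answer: -8410589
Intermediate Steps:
z(k) = k³
-71*z(11)*89 = -71*11³*89 = -71*1331*89 = -94501*89 = -8410589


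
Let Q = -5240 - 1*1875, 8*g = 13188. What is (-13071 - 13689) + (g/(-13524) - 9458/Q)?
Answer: -245220786351/9164120 ≈ -26759.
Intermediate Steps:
g = 3297/2 (g = (⅛)*13188 = 3297/2 ≈ 1648.5)
Q = -7115 (Q = -5240 - 1875 = -7115)
(-13071 - 13689) + (g/(-13524) - 9458/Q) = (-13071 - 13689) + ((3297/2)/(-13524) - 9458/(-7115)) = -26760 + ((3297/2)*(-1/13524) - 9458*(-1/7115)) = -26760 + (-157/1288 + 9458/7115) = -26760 + 11064849/9164120 = -245220786351/9164120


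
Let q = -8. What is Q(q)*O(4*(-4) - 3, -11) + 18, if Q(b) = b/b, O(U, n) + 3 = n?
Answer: 4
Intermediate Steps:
O(U, n) = -3 + n
Q(b) = 1
Q(q)*O(4*(-4) - 3, -11) + 18 = 1*(-3 - 11) + 18 = 1*(-14) + 18 = -14 + 18 = 4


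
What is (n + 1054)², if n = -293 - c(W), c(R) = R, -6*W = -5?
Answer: 20802721/36 ≈ 5.7785e+5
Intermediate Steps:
W = ⅚ (W = -⅙*(-5) = ⅚ ≈ 0.83333)
n = -1763/6 (n = -293 - 1*⅚ = -293 - ⅚ = -1763/6 ≈ -293.83)
(n + 1054)² = (-1763/6 + 1054)² = (4561/6)² = 20802721/36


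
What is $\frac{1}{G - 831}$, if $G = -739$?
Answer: $- \frac{1}{1570} \approx -0.00063694$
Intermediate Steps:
$\frac{1}{G - 831} = \frac{1}{-739 - 831} = \frac{1}{-1570} = - \frac{1}{1570}$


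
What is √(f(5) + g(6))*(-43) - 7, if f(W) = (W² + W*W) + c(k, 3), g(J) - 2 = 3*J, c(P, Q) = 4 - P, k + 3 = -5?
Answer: -7 - 43*√82 ≈ -396.38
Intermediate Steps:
k = -8 (k = -3 - 5 = -8)
g(J) = 2 + 3*J
f(W) = 12 + 2*W² (f(W) = (W² + W*W) + (4 - 1*(-8)) = (W² + W²) + (4 + 8) = 2*W² + 12 = 12 + 2*W²)
√(f(5) + g(6))*(-43) - 7 = √((12 + 2*5²) + (2 + 3*6))*(-43) - 7 = √((12 + 2*25) + (2 + 18))*(-43) - 7 = √((12 + 50) + 20)*(-43) - 7 = √(62 + 20)*(-43) - 7 = √82*(-43) - 7 = -43*√82 - 7 = -7 - 43*√82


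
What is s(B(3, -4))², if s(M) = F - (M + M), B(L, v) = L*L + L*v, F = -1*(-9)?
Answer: 225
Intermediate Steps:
F = 9
B(L, v) = L² + L*v
s(M) = 9 - 2*M (s(M) = 9 - (M + M) = 9 - 2*M)
s(B(3, -4))² = (9 - 6*(3 - 4))² = (9 - 6*(-1))² = (9 - 2*(-3))² = (9 + 6)² = 15² = 225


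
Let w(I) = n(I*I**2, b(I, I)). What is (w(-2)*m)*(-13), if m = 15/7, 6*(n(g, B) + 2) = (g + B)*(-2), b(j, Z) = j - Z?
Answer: -130/7 ≈ -18.571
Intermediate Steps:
n(g, B) = -2 - B/3 - g/3 (n(g, B) = -2 + ((g + B)*(-2))/6 = -2 + ((B + g)*(-2))/6 = -2 + (-2*B - 2*g)/6 = -2 + (-B/3 - g/3) = -2 - B/3 - g/3)
w(I) = -2 - I**3/3 (w(I) = -2 - (I - I)/3 - I*I**2/3 = -2 - 1/3*0 - I**3/3 = -2 + 0 - I**3/3 = -2 - I**3/3)
m = 15/7 (m = 15*(1/7) = 15/7 ≈ 2.1429)
(w(-2)*m)*(-13) = ((-2 - 1/3*(-2)**3)*(15/7))*(-13) = ((-2 - 1/3*(-8))*(15/7))*(-13) = ((-2 + 8/3)*(15/7))*(-13) = ((2/3)*(15/7))*(-13) = (10/7)*(-13) = -130/7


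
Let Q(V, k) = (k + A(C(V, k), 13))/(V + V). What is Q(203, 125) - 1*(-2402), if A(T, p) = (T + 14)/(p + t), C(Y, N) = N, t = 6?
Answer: 9265771/3857 ≈ 2402.3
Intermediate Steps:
A(T, p) = (14 + T)/(6 + p) (A(T, p) = (T + 14)/(p + 6) = (14 + T)/(6 + p))
Q(V, k) = (14/19 + 20*k/19)/(2*V) (Q(V, k) = (k + (14 + k)/(6 + 13))/(V + V) = (k + (14 + k)/19)/((2*V)) = (k + (14 + k)/19)*(1/(2*V)) = (k + (14/19 + k/19))*(1/(2*V)) = (14/19 + 20*k/19)*(1/(2*V)) = (14/19 + 20*k/19)/(2*V))
Q(203, 125) - 1*(-2402) = (1/19)*(7 + 10*125)/203 - 1*(-2402) = (1/19)*(1/203)*(7 + 1250) + 2402 = (1/19)*(1/203)*1257 + 2402 = 1257/3857 + 2402 = 9265771/3857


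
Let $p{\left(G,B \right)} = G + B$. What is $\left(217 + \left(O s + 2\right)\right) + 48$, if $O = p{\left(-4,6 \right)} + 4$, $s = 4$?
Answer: $291$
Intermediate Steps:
$p{\left(G,B \right)} = B + G$
$O = 6$ ($O = \left(6 - 4\right) + 4 = 2 + 4 = 6$)
$\left(217 + \left(O s + 2\right)\right) + 48 = \left(217 + \left(6 \cdot 4 + 2\right)\right) + 48 = \left(217 + \left(24 + 2\right)\right) + 48 = \left(217 + 26\right) + 48 = 243 + 48 = 291$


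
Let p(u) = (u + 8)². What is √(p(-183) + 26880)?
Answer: √57505 ≈ 239.80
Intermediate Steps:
p(u) = (8 + u)²
√(p(-183) + 26880) = √((8 - 183)² + 26880) = √((-175)² + 26880) = √(30625 + 26880) = √57505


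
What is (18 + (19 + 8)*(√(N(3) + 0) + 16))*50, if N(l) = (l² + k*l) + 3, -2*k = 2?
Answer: 26550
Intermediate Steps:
k = -1 (k = -½*2 = -1)
N(l) = 3 + l² - l (N(l) = (l² - l) + 3 = 3 + l² - l)
(18 + (19 + 8)*(√(N(3) + 0) + 16))*50 = (18 + (19 + 8)*(√((3 + 3² - 1*3) + 0) + 16))*50 = (18 + 27*(√((3 + 9 - 3) + 0) + 16))*50 = (18 + 27*(√(9 + 0) + 16))*50 = (18 + 27*(√9 + 16))*50 = (18 + 27*(3 + 16))*50 = (18 + 27*19)*50 = (18 + 513)*50 = 531*50 = 26550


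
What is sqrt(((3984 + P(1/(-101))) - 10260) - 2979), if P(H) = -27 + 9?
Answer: I*sqrt(9273) ≈ 96.296*I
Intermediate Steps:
P(H) = -18
sqrt(((3984 + P(1/(-101))) - 10260) - 2979) = sqrt(((3984 - 18) - 10260) - 2979) = sqrt((3966 - 10260) - 2979) = sqrt(-6294 - 2979) = sqrt(-9273) = I*sqrt(9273)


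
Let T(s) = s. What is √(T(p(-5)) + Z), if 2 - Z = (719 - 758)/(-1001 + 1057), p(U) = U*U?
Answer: √21714/28 ≈ 5.2627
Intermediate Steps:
p(U) = U²
Z = 151/56 (Z = 2 - (719 - 758)/(-1001 + 1057) = 2 - (-39)/56 = 2 - 1*(-39/56) = 2 + 39/56 = 151/56 ≈ 2.6964)
√(T(p(-5)) + Z) = √((-5)² + 151/56) = √(25 + 151/56) = √(1551/56) = √21714/28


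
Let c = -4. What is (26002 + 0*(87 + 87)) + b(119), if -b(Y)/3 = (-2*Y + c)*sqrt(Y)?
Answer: 26002 + 726*sqrt(119) ≈ 33922.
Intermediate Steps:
b(Y) = -3*sqrt(Y)*(-4 - 2*Y) (b(Y) = -3*(-2*Y - 4)*sqrt(Y) = -3*(-4 - 2*Y)*sqrt(Y) = -3*sqrt(Y)*(-4 - 2*Y))
(26002 + 0*(87 + 87)) + b(119) = (26002 + 0*(87 + 87)) + 6*sqrt(119)*(2 + 119) = (26002 + 0*174) + 6*sqrt(119)*121 = (26002 + 0) + 726*sqrt(119) = 26002 + 726*sqrt(119)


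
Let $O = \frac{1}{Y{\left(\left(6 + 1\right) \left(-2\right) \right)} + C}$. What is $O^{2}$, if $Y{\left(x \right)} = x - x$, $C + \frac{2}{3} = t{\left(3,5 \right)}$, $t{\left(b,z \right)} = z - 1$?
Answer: $\frac{9}{100} \approx 0.09$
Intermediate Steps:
$t{\left(b,z \right)} = -1 + z$
$C = \frac{10}{3}$ ($C = - \frac{2}{3} + \left(-1 + 5\right) = - \frac{2}{3} + 4 = \frac{10}{3} \approx 3.3333$)
$Y{\left(x \right)} = 0$
$O = \frac{3}{10}$ ($O = \frac{1}{0 + \frac{10}{3}} = \frac{1}{\frac{10}{3}} = \frac{3}{10} \approx 0.3$)
$O^{2} = \left(\frac{3}{10}\right)^{2} = \frac{9}{100}$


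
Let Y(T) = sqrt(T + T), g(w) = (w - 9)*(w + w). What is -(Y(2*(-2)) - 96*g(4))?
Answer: -3840 - 2*I*sqrt(2) ≈ -3840.0 - 2.8284*I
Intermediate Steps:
g(w) = 2*w*(-9 + w) (g(w) = (-9 + w)*(2*w) = 2*w*(-9 + w))
Y(T) = sqrt(2)*sqrt(T) (Y(T) = sqrt(2*T) = sqrt(2)*sqrt(T))
-(Y(2*(-2)) - 96*g(4)) = -(sqrt(2)*sqrt(2*(-2)) - 192*4*(-9 + 4)) = -(sqrt(2)*sqrt(-4) - 192*4*(-5)) = -(sqrt(2)*(2*I) - 96*(-40)) = -(2*I*sqrt(2) + 3840) = -(3840 + 2*I*sqrt(2)) = -3840 - 2*I*sqrt(2)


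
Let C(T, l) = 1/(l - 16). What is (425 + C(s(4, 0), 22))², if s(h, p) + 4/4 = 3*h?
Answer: 6507601/36 ≈ 1.8077e+5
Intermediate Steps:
s(h, p) = -1 + 3*h
C(T, l) = 1/(-16 + l)
(425 + C(s(4, 0), 22))² = (425 + 1/(-16 + 22))² = (425 + 1/6)² = (425 + ⅙)² = (2551/6)² = 6507601/36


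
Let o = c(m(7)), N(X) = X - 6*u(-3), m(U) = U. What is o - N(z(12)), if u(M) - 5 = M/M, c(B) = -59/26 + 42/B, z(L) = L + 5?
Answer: 591/26 ≈ 22.731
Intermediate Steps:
z(L) = 5 + L
c(B) = -59/26 + 42/B (c(B) = -59*1/26 + 42/B = -59/26 + 42/B)
u(M) = 6 (u(M) = 5 + M/M = 5 + 1 = 6)
N(X) = -36 + X (N(X) = X - 6*6 = X - 36 = -36 + X)
o = 97/26 (o = -59/26 + 42/7 = -59/26 + 42*(1/7) = -59/26 + 6 = 97/26 ≈ 3.7308)
o - N(z(12)) = 97/26 - (-36 + (5 + 12)) = 97/26 - (-36 + 17) = 97/26 - 1*(-19) = 97/26 + 19 = 591/26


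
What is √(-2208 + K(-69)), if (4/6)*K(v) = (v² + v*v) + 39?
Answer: √48534/2 ≈ 110.15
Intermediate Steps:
K(v) = 117/2 + 3*v² (K(v) = 3*((v² + v*v) + 39)/2 = 3*((v² + v²) + 39)/2 = 3*(2*v² + 39)/2 = 3*(39 + 2*v²)/2 = 117/2 + 3*v²)
√(-2208 + K(-69)) = √(-2208 + (117/2 + 3*(-69)²)) = √(-2208 + (117/2 + 3*4761)) = √(-2208 + (117/2 + 14283)) = √(-2208 + 28683/2) = √(24267/2) = √48534/2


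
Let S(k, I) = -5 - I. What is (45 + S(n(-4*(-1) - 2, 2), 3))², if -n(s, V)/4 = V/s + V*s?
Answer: 1369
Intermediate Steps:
n(s, V) = -4*V*s - 4*V/s (n(s, V) = -4*(V/s + V*s) = -4*(V*s + V/s) = -4*V*s - 4*V/s)
(45 + S(n(-4*(-1) - 2, 2), 3))² = (45 + (-5 - 1*3))² = (45 + (-5 - 3))² = (45 - 8)² = 37² = 1369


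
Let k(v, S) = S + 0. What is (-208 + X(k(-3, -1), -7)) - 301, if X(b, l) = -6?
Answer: -515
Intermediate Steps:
k(v, S) = S
(-208 + X(k(-3, -1), -7)) - 301 = (-208 - 6) - 301 = -214 - 301 = -515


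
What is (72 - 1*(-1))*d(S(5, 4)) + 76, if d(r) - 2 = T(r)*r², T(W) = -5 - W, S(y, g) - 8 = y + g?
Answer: -463912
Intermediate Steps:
S(y, g) = 8 + g + y (S(y, g) = 8 + (y + g) = 8 + (g + y) = 8 + g + y)
d(r) = 2 + r²*(-5 - r) (d(r) = 2 + (-5 - r)*r² = 2 + r²*(-5 - r))
(72 - 1*(-1))*d(S(5, 4)) + 76 = (72 - 1*(-1))*(2 - (8 + 4 + 5)²*(5 + (8 + 4 + 5))) + 76 = (72 + 1)*(2 - 1*17²*(5 + 17)) + 76 = 73*(2 - 1*289*22) + 76 = 73*(2 - 6358) + 76 = 73*(-6356) + 76 = -463988 + 76 = -463912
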